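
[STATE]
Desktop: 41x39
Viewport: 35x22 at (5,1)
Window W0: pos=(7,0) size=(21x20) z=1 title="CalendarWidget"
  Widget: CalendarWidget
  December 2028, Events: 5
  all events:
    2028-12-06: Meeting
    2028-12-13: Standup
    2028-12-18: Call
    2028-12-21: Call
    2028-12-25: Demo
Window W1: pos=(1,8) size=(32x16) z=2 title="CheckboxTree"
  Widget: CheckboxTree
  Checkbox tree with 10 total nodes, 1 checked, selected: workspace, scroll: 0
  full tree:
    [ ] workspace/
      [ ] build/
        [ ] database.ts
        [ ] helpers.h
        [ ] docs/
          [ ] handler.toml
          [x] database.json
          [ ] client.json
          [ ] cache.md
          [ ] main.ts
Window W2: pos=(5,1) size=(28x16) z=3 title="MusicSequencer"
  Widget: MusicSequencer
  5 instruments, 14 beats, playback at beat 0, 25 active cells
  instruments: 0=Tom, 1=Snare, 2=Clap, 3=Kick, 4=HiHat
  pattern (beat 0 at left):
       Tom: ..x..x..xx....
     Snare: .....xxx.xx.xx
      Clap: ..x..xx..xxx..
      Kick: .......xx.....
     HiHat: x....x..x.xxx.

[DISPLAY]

┏━━━━━━━━━━━━━━━━━━━━━━━━━━┓       
┃ MusicSequencer           ┃       
┠──────────────────────────┨       
┃      ▼1234567890123      ┃       
┃   Tom··█··█··██····      ┃       
┃ Snare·····███·██·██      ┃       
┃  Clap··█··██··███··      ┃       
┃  Kick·······██·····      ┃       
┃ HiHat█····█··█·███·      ┃       
┃                          ┃       
┃                          ┃       
┃                          ┃       
┃                          ┃       
┃                          ┃       
┃                          ┃       
┗━━━━━━━━━━━━━━━━━━━━━━━━━━┛       
    [x] database.json      ┃       
    [ ] client.json        ┃       
    [ ] cache.md           ┃       
    [ ] main.ts            ┃       
                           ┃       
                           ┃       


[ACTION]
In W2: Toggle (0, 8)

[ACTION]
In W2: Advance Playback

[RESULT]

┏━━━━━━━━━━━━━━━━━━━━━━━━━━┓       
┃ MusicSequencer           ┃       
┠──────────────────────────┨       
┃      0▼234567890123      ┃       
┃   Tom··█··█···█····      ┃       
┃ Snare·····███·██·██      ┃       
┃  Clap··█··██··███··      ┃       
┃  Kick·······██·····      ┃       
┃ HiHat█····█··█·███·      ┃       
┃                          ┃       
┃                          ┃       
┃                          ┃       
┃                          ┃       
┃                          ┃       
┃                          ┃       
┗━━━━━━━━━━━━━━━━━━━━━━━━━━┛       
    [x] database.json      ┃       
    [ ] client.json        ┃       
    [ ] cache.md           ┃       
    [ ] main.ts            ┃       
                           ┃       
                           ┃       


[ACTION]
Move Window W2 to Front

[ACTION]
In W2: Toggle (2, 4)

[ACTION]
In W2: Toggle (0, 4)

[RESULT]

┏━━━━━━━━━━━━━━━━━━━━━━━━━━┓       
┃ MusicSequencer           ┃       
┠──────────────────────────┨       
┃      0▼234567890123      ┃       
┃   Tom··█·██···█····      ┃       
┃ Snare·····███·██·██      ┃       
┃  Clap··█·███··███··      ┃       
┃  Kick·······██·····      ┃       
┃ HiHat█····█··█·███·      ┃       
┃                          ┃       
┃                          ┃       
┃                          ┃       
┃                          ┃       
┃                          ┃       
┃                          ┃       
┗━━━━━━━━━━━━━━━━━━━━━━━━━━┛       
    [x] database.json      ┃       
    [ ] client.json        ┃       
    [ ] cache.md           ┃       
    [ ] main.ts            ┃       
                           ┃       
                           ┃       


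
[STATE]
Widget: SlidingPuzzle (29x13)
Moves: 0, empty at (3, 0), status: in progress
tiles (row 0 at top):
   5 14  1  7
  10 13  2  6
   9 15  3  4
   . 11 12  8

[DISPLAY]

┌────┬────┬────┬────┐        
│  5 │ 14 │  1 │  7 │        
├────┼────┼────┼────┤        
│ 10 │ 13 │  2 │  6 │        
├────┼────┼────┼────┤        
│  9 │ 15 │  3 │  4 │        
├────┼────┼────┼────┤        
│    │ 11 │ 12 │  8 │        
└────┴────┴────┴────┘        
Moves: 0                     
                             
                             
                             


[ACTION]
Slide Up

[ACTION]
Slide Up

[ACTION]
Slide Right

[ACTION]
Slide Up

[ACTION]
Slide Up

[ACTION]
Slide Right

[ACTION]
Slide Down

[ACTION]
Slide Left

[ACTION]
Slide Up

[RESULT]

┌────┬────┬────┬────┐        
│  5 │ 14 │  1 │  7 │        
├────┼────┼────┼────┤        
│ 10 │ 13 │  2 │  6 │        
├────┼────┼────┼────┤        
│ 15 │ 11 │  3 │  4 │        
├────┼────┼────┼────┤        
│  9 │    │ 12 │  8 │        
└────┴────┴────┴────┘        
Moves: 3                     
                             
                             
                             


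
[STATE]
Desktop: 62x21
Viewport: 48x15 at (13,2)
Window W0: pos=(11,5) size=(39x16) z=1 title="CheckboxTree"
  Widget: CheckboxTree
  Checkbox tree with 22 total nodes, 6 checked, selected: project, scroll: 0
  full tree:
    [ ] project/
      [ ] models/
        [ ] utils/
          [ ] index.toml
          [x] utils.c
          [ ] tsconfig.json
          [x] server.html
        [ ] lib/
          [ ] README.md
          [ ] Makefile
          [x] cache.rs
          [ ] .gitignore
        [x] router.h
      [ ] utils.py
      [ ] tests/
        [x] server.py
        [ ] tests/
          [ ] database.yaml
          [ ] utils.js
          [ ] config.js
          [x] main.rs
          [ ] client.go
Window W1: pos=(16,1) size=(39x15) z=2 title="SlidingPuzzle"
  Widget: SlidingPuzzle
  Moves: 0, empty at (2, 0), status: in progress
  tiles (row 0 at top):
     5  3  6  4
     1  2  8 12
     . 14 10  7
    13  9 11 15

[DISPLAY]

   ┃ SlidingPuzzle                       ┃      
   ┠─────────────────────────────────────┨      
   ┃┌────┬────┬────┬────┐                ┃      
━━━┃│  5 │  3 │  6 │  4 │                ┃      
Che┃├────┼────┼────┼────┤                ┃      
───┃│  1 │  2 │  8 │ 12 │                ┃      
[-]┃├────┼────┼────┼────┤                ┃      
  [┃│    │ 14 │ 10 │  7 │                ┃      
   ┃├────┼────┼────┼────┤                ┃      
   ┃│ 13 │  9 │ 11 │ 15 │                ┃      
   ┃└────┴────┴────┴────┘                ┃      
   ┃Moves: 0                             ┃      
   ┃                                     ┃      
   ┗━━━━━━━━━━━━━━━━━━━━━━━━━━━━━━━━━━━━━┛      
      [ ] README.md                 ┃           


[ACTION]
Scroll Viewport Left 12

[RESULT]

               ┃ SlidingPuzzle                  
               ┠────────────────────────────────
               ┃┌────┬────┬────┬────┐           
          ┏━━━━┃│  5 │  3 │  6 │  4 │           
          ┃ Che┃├────┼────┼────┼────┤           
          ┠────┃│  1 │  2 │  8 │ 12 │           
          ┃>[-]┃├────┼────┼────┼────┤           
          ┃   [┃│    │ 14 │ 10 │  7 │           
          ┃    ┃├────┼────┼────┼────┤           
          ┃    ┃│ 13 │  9 │ 11 │ 15 │           
          ┃    ┃└────┴────┴────┴────┘           
          ┃    ┃Moves: 0                        
          ┃    ┃                                
          ┃    ┗━━━━━━━━━━━━━━━━━━━━━━━━━━━━━━━━
          ┃       [ ] README.md                 


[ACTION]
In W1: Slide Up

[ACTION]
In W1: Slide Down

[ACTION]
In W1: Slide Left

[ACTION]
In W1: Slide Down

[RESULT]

               ┃ SlidingPuzzle                  
               ┠────────────────────────────────
               ┃┌────┬────┬────┬────┐           
          ┏━━━━┃│  5 │  3 │  6 │  4 │           
          ┃ Che┃├────┼────┼────┼────┤           
          ┠────┃│  1 │    │  8 │ 12 │           
          ┃>[-]┃├────┼────┼────┼────┤           
          ┃   [┃│ 14 │  2 │ 10 │  7 │           
          ┃    ┃├────┼────┼────┼────┤           
          ┃    ┃│ 13 │  9 │ 11 │ 15 │           
          ┃    ┃└────┴────┴────┴────┘           
          ┃    ┃Moves: 4                        
          ┃    ┃                                
          ┃    ┗━━━━━━━━━━━━━━━━━━━━━━━━━━━━━━━━
          ┃       [ ] README.md                 


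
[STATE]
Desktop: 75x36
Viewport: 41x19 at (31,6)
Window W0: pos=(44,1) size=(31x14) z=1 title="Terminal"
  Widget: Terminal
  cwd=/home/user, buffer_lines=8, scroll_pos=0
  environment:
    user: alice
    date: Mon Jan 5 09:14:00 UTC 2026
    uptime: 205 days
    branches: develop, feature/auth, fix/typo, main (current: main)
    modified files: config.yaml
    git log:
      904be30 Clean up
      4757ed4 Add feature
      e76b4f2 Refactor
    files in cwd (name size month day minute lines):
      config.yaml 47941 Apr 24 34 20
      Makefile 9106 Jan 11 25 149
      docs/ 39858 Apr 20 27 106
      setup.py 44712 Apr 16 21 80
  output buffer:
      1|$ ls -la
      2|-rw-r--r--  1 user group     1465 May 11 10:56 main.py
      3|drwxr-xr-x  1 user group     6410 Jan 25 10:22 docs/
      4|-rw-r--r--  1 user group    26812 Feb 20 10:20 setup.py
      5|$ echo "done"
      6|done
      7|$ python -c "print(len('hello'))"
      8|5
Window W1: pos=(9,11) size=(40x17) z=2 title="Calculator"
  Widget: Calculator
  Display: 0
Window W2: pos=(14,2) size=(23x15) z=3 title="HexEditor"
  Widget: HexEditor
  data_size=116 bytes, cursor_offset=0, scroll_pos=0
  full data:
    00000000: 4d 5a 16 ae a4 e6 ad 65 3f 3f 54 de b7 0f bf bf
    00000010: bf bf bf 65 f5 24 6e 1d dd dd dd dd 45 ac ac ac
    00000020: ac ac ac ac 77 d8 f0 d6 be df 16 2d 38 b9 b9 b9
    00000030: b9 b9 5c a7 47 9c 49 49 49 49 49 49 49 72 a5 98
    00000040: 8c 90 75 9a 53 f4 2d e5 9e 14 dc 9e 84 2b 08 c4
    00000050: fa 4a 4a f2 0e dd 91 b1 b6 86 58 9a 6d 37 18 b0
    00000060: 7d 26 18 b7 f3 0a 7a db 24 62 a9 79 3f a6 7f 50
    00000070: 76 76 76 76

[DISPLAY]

bf 65┃       ┃drwxr-xr-x  1 user group   
ac ac┃       ┃-rw-r--r--  1 user group   
5c a7┃       ┃$ echo "done"              
75 9a┃       ┃done                       
4a f2┃       ┃$ python -c "print(len('hel
18 b7┃━━━━━━━━━━━┓                       
76 76┃           ┃                       
     ┃───────────┨                       
     ┃          0┃━━━━━━━━━━━━━━━━━━━━━━━
     ┃           ┃                       
━━━━━┛           ┃                       
                 ┃                       
                 ┃                       
                 ┃                       
                 ┃                       
                 ┃                       
                 ┃                       
                 ┃                       
                 ┃                       


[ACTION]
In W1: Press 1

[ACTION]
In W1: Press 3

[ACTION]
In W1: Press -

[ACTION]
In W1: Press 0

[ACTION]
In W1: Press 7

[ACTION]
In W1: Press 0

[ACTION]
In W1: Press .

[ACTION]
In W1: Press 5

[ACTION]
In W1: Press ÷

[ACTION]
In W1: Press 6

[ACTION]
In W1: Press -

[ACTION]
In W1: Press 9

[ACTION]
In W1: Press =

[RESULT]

bf 65┃       ┃drwxr-xr-x  1 user group   
ac ac┃       ┃-rw-r--r--  1 user group   
5c a7┃       ┃$ echo "done"              
75 9a┃       ┃done                       
4a f2┃       ┃$ python -c "print(len('hel
18 b7┃━━━━━━━━━━━┓                       
76 76┃           ┃                       
     ┃───────────┨                       
     ┃18.58333333┃━━━━━━━━━━━━━━━━━━━━━━━
     ┃           ┃                       
━━━━━┛           ┃                       
                 ┃                       
                 ┃                       
                 ┃                       
                 ┃                       
                 ┃                       
                 ┃                       
                 ┃                       
                 ┃                       


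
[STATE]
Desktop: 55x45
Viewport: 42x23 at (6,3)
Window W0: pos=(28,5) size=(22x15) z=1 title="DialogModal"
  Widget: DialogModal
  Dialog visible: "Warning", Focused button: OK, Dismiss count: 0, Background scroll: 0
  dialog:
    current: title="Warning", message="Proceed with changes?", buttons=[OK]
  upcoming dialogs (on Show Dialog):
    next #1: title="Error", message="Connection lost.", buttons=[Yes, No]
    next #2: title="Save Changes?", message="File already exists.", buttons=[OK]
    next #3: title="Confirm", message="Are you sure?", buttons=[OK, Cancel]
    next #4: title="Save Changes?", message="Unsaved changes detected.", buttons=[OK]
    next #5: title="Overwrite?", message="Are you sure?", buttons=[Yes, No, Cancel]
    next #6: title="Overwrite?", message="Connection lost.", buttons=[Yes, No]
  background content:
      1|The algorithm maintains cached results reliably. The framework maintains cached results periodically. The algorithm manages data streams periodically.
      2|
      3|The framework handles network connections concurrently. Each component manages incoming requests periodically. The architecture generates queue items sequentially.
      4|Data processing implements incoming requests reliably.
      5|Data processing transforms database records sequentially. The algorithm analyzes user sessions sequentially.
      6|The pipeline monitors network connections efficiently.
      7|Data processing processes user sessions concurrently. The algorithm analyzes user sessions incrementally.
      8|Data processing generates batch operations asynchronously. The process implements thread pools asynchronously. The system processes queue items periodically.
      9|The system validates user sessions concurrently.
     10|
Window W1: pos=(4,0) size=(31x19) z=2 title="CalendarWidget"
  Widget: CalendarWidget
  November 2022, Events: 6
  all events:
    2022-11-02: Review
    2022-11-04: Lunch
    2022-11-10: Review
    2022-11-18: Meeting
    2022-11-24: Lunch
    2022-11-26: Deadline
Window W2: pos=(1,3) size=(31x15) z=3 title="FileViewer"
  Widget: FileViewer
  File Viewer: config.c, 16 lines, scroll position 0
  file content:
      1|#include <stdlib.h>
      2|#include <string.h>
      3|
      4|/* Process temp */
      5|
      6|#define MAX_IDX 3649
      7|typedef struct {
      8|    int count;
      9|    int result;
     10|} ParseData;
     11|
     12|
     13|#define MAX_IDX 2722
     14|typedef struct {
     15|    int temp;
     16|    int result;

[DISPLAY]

━━━━━━━━━━━━━━━━━━━━━━━━━┓  ┃             
eViewer                  ┃  ┃             
─────────────────────────┨  ┃━━━━━━━━━━━━━
lude <stdlib.h>         ▲┃  ┃gModal       
lude <string.h>         █┃  ┃─────────────
                        ░┃  ┃gorithm maint
rocess temp */          ░┃  ┃             
                        ░┃  ┃amework handl
ine MAX_IDX 3649        ░┃  ┃───────────┐p
def struct {            ░┃  ┃Warning    │a
int count;              ░┃  ┃ceed with c│o
int result;             ░┃  ┃  [OK]     │o
rseData;                ░┃  ┃───────────┘n
                        ▼┃  ┃stem validate
━━━━━━━━━━━━━━━━━━━━━━━━━┛  ┃             
━━━━━━━━━━━━━━━━━━━━━━━━━━━━┛             
                      ┗━━━━━━━━━━━━━━━━━━━
                                          
                                          
                                          
                                          
                                          
                                          


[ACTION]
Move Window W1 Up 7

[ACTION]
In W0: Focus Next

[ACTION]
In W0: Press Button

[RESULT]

━━━━━━━━━━━━━━━━━━━━━━━━━┓  ┃             
eViewer                  ┃  ┃             
─────────────────────────┨  ┃━━━━━━━━━━━━━
lude <stdlib.h>         ▲┃  ┃gModal       
lude <string.h>         █┃  ┃─────────────
                        ░┃  ┃gorithm maint
rocess temp */          ░┃  ┃             
                        ░┃  ┃amework handl
ine MAX_IDX 3649        ░┃  ┃rocessing imp
def struct {            ░┃  ┃rocessing tra
int count;              ░┃  ┃peline monito
int result;             ░┃  ┃rocessing pro
rseData;                ░┃  ┃rocessing gen
                        ▼┃  ┃stem validate
━━━━━━━━━━━━━━━━━━━━━━━━━┛  ┃             
━━━━━━━━━━━━━━━━━━━━━━━━━━━━┛             
                      ┗━━━━━━━━━━━━━━━━━━━
                                          
                                          
                                          
                                          
                                          
                                          


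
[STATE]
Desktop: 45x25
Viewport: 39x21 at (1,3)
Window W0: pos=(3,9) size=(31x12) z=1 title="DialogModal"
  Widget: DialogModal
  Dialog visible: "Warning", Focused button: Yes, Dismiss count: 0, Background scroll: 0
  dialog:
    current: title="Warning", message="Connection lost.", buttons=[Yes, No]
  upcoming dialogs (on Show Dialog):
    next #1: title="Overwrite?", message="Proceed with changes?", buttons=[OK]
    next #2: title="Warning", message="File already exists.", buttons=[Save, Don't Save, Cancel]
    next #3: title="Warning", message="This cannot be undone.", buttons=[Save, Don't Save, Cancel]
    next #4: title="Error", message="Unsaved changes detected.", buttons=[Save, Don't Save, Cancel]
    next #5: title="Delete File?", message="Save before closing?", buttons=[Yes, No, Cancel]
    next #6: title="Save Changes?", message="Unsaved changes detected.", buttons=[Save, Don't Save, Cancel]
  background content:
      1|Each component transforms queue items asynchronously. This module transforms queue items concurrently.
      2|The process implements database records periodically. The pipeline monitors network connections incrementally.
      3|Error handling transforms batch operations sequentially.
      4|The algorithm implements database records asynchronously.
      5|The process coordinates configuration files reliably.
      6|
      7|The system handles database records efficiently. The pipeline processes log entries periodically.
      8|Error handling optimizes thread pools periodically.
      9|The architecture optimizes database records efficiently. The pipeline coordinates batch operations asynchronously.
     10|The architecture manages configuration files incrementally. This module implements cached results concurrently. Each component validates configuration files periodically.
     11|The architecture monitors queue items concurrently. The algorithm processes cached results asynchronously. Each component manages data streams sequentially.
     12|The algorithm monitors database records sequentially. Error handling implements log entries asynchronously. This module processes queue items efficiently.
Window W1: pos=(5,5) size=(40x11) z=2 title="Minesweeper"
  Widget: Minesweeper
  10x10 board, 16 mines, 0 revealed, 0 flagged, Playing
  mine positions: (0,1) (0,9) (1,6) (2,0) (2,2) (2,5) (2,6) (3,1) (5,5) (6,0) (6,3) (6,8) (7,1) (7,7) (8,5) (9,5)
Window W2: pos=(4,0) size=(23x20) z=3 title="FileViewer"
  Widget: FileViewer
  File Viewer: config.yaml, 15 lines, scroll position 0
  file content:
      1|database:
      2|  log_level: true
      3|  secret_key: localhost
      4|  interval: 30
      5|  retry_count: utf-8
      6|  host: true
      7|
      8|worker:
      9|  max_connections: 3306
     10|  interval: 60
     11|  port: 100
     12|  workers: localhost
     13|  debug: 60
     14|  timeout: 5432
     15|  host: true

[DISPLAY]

   ┃database:           ▲┃             
   ┃  log_level: true   █┃             
   ┃  secret_key: localh░┃━━━━━━━━━━━━━
   ┃  interval: 30      ░┃             
   ┃  retry_count: utf-8░┃─────────────
   ┃  host: true        ░┃             
  ┏┃                    ░┃             
  ┃┃worker:             ░┃             
  ┠┃  max_connections: 3░┃             
  ┃┃  interval: 60      ░┃             
  ┃┃  port: 100         ░┃             
  ┃┃  workers: localhost░┃             
  ┃┃  debug: 60         ░┃━━━━━━━━━━━━━
  ┃┃  timeout: 5432     ░┃│confi┃      
  ┃┃  host: true        ░┃┘     ┃      
  ┃┃                    ▼┃base r┃      
  ┃┗━━━━━━━━━━━━━━━━━━━━━┛s thre┃      
  ┗━━━━━━━━━━━━━━━━━━━━━━━━━━━━━┛      
                                       
                                       
                                       


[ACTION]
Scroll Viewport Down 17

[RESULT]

   ┃  log_level: true   █┃             
   ┃  secret_key: localh░┃━━━━━━━━━━━━━
   ┃  interval: 30      ░┃             
   ┃  retry_count: utf-8░┃─────────────
   ┃  host: true        ░┃             
  ┏┃                    ░┃             
  ┃┃worker:             ░┃             
  ┠┃  max_connections: 3░┃             
  ┃┃  interval: 60      ░┃             
  ┃┃  port: 100         ░┃             
  ┃┃  workers: localhost░┃             
  ┃┃  debug: 60         ░┃━━━━━━━━━━━━━
  ┃┃  timeout: 5432     ░┃│confi┃      
  ┃┃  host: true        ░┃┘     ┃      
  ┃┃                    ▼┃base r┃      
  ┃┗━━━━━━━━━━━━━━━━━━━━━┛s thre┃      
  ┗━━━━━━━━━━━━━━━━━━━━━━━━━━━━━┛      
                                       
                                       
                                       
                                       


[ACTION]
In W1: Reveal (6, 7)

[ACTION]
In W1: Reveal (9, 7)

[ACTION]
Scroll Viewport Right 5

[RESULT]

 log_level: true   █┃                  
 secret_key: localh░┃━━━━━━━━━━━━━━━━━┓
 interval: 30      ░┃                 ┃
 retry_count: utf-8░┃─────────────────┨
 host: true        ░┃                 ┃
                   ░┃                 ┃
orker:             ░┃                 ┃
 max_connections: 3░┃                 ┃
 interval: 60      ░┃                 ┃
 port: 100         ░┃                 ┃
 workers: localhost░┃                 ┃
 debug: 60         ░┃━━━━━━━━━━━━━━━━━┛
 timeout: 5432     ░┃│confi┃           
 host: true        ░┃┘     ┃           
                   ▼┃base r┃           
━━━━━━━━━━━━━━━━━━━━┛s thre┃           
━━━━━━━━━━━━━━━━━━━━━━━━━━━┛           
                                       
                                       
                                       
                                       


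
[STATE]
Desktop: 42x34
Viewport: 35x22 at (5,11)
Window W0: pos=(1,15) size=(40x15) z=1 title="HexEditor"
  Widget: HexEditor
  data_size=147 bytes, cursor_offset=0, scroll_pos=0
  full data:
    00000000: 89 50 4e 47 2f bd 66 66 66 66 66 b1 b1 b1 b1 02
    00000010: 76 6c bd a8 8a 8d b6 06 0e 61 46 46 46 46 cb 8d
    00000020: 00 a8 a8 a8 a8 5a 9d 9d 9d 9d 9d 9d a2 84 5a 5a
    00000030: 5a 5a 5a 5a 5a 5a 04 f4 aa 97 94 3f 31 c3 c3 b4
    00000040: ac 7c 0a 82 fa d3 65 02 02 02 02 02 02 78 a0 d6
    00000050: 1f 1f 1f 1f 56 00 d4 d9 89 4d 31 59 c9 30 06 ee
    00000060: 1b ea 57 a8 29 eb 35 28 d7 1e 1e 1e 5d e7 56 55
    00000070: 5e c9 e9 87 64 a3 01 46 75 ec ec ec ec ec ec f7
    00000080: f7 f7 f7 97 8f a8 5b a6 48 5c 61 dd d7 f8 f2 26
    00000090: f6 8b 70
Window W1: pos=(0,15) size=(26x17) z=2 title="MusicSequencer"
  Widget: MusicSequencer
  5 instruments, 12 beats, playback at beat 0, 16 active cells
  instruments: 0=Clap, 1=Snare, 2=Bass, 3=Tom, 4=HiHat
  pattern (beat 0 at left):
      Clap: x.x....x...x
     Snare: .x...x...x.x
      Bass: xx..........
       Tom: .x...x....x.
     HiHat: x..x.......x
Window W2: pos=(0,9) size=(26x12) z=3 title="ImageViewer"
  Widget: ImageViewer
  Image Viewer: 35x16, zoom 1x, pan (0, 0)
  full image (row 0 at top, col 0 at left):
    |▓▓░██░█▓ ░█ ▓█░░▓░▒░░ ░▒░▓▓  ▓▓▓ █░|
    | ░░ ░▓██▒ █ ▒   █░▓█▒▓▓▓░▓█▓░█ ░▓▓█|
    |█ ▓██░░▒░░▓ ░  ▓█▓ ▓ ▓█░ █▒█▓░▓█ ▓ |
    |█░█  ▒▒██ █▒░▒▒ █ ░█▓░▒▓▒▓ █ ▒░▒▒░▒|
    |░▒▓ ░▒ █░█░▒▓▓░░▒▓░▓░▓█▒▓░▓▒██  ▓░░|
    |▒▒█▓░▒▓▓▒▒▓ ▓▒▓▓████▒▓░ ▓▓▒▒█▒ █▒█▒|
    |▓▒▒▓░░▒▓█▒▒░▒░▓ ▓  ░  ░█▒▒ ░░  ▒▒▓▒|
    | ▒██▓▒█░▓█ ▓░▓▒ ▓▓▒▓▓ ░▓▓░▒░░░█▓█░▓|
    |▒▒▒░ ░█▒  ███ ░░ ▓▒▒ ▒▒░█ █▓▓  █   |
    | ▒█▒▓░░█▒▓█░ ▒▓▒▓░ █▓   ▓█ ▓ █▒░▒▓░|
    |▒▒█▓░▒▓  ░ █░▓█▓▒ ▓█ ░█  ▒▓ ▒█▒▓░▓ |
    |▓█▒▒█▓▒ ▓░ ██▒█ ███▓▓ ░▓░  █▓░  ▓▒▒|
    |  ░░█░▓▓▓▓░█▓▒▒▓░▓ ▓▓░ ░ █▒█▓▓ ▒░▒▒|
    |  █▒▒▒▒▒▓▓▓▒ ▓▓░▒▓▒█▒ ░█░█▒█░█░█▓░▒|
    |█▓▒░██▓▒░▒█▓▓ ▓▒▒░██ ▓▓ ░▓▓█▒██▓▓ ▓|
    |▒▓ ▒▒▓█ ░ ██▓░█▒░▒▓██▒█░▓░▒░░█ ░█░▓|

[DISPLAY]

────────────────────┨              
█░█▓ ░█ ▓█░░▓░▒░░ ░▒┃              
░▓██▒ █ ▒   █░▓█▒▓▓▓┃              
█░░▒░░▓ ░  ▓█▓ ▓ ▓█░┃              
 ▒▒██ █▒░▒▒ █ ░█▓░▒▓┃━━━━━━━━━━━━━━
░▒ █░█░▒▓▓░░▒▓░▓░▓█▒┃              
░▒▓▓▒▒▓ ▓▒▓▓████▒▓░ ┃──────────────
░░▒▓█▒▒░▒░▓ ▓  ░  ░█┃ bd 66 66  66 
▓▒█░▓█ ▓░▓▒ ▓▓▒▓▓ ░▓┃ 8d b6 06  0e 
━━━━━━━━━━━━━━━━━━━━┛ 5a 9d 9d  9d 
ss██··········      ┃ 5a 04 f4  aa 
om·█···█····█·      ┃ d3 65 02  02 
at█··█·······█      ┃ 00 d4 d9  89 
                    ┃ eb 35 28  d7 
                    ┃ a3 01 46  75 
                    ┃ a8 5b a6  48 
                    ┃              
                    ┃              
                    ┃━━━━━━━━━━━━━━
                    ┃              
━━━━━━━━━━━━━━━━━━━━┛              
                                   


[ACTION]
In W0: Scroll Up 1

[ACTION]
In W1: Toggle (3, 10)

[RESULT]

────────────────────┨              
█░█▓ ░█ ▓█░░▓░▒░░ ░▒┃              
░▓██▒ █ ▒   █░▓█▒▓▓▓┃              
█░░▒░░▓ ░  ▓█▓ ▓ ▓█░┃              
 ▒▒██ █▒░▒▒ █ ░█▓░▒▓┃━━━━━━━━━━━━━━
░▒ █░█░▒▓▓░░▒▓░▓░▓█▒┃              
░▒▓▓▒▒▓ ▓▒▓▓████▒▓░ ┃──────────────
░░▒▓█▒▒░▒░▓ ▓  ░  ░█┃ bd 66 66  66 
▓▒█░▓█ ▓░▓▒ ▓▓▒▓▓ ░▓┃ 8d b6 06  0e 
━━━━━━━━━━━━━━━━━━━━┛ 5a 9d 9d  9d 
ss██··········      ┃ 5a 04 f4  aa 
om·█···█······      ┃ d3 65 02  02 
at█··█·······█      ┃ 00 d4 d9  89 
                    ┃ eb 35 28  d7 
                    ┃ a3 01 46  75 
                    ┃ a8 5b a6  48 
                    ┃              
                    ┃              
                    ┃━━━━━━━━━━━━━━
                    ┃              
━━━━━━━━━━━━━━━━━━━━┛              
                                   


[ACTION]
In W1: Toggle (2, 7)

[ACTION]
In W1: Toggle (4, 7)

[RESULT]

────────────────────┨              
█░█▓ ░█ ▓█░░▓░▒░░ ░▒┃              
░▓██▒ █ ▒   █░▓█▒▓▓▓┃              
█░░▒░░▓ ░  ▓█▓ ▓ ▓█░┃              
 ▒▒██ █▒░▒▒ █ ░█▓░▒▓┃━━━━━━━━━━━━━━
░▒ █░█░▒▓▓░░▒▓░▓░▓█▒┃              
░▒▓▓▒▒▓ ▓▒▓▓████▒▓░ ┃──────────────
░░▒▓█▒▒░▒░▓ ▓  ░  ░█┃ bd 66 66  66 
▓▒█░▓█ ▓░▓▒ ▓▓▒▓▓ ░▓┃ 8d b6 06  0e 
━━━━━━━━━━━━━━━━━━━━┛ 5a 9d 9d  9d 
ss██·····█····      ┃ 5a 04 f4  aa 
om·█···█······      ┃ d3 65 02  02 
at█··█···█···█      ┃ 00 d4 d9  89 
                    ┃ eb 35 28  d7 
                    ┃ a3 01 46  75 
                    ┃ a8 5b a6  48 
                    ┃              
                    ┃              
                    ┃━━━━━━━━━━━━━━
                    ┃              
━━━━━━━━━━━━━━━━━━━━┛              
                                   


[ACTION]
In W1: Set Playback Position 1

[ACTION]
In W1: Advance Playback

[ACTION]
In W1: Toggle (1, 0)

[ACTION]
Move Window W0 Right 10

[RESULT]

────────────────────┨              
█░█▓ ░█ ▓█░░▓░▒░░ ░▒┃              
░▓██▒ █ ▒   █░▓█▒▓▓▓┃              
█░░▒░░▓ ░  ▓█▓ ▓ ▓█░┃              
 ▒▒██ █▒░▒▒ █ ░█▓░▒▓┃━━━━━━━━━━━━━━
░▒ █░█░▒▓▓░░▒▓░▓░▓█▒┃              
░▒▓▓▒▒▓ ▓▒▓▓████▒▓░ ┃──────────────
░░▒▓█▒▒░▒░▓ ▓  ░  ░█┃f bd 66 66  66
▓▒█░▓█ ▓░▓▒ ▓▓▒▓▓ ░▓┃a 8d b6 06  0e
━━━━━━━━━━━━━━━━━━━━┛8 5a 9d 9d  9d
ss██·····█····      ┃a 5a 04 f4  aa
om·█···█······      ┃a d3 65 02  02
at█··█···█···█      ┃6 00 d4 d9  89
                    ┃9 eb 35 28  d7
                    ┃4 a3 01 46  75
                    ┃f a8 5b a6  48
                    ┃              
                    ┃              
                    ┃━━━━━━━━━━━━━━
                    ┃              
━━━━━━━━━━━━━━━━━━━━┛              
                                   


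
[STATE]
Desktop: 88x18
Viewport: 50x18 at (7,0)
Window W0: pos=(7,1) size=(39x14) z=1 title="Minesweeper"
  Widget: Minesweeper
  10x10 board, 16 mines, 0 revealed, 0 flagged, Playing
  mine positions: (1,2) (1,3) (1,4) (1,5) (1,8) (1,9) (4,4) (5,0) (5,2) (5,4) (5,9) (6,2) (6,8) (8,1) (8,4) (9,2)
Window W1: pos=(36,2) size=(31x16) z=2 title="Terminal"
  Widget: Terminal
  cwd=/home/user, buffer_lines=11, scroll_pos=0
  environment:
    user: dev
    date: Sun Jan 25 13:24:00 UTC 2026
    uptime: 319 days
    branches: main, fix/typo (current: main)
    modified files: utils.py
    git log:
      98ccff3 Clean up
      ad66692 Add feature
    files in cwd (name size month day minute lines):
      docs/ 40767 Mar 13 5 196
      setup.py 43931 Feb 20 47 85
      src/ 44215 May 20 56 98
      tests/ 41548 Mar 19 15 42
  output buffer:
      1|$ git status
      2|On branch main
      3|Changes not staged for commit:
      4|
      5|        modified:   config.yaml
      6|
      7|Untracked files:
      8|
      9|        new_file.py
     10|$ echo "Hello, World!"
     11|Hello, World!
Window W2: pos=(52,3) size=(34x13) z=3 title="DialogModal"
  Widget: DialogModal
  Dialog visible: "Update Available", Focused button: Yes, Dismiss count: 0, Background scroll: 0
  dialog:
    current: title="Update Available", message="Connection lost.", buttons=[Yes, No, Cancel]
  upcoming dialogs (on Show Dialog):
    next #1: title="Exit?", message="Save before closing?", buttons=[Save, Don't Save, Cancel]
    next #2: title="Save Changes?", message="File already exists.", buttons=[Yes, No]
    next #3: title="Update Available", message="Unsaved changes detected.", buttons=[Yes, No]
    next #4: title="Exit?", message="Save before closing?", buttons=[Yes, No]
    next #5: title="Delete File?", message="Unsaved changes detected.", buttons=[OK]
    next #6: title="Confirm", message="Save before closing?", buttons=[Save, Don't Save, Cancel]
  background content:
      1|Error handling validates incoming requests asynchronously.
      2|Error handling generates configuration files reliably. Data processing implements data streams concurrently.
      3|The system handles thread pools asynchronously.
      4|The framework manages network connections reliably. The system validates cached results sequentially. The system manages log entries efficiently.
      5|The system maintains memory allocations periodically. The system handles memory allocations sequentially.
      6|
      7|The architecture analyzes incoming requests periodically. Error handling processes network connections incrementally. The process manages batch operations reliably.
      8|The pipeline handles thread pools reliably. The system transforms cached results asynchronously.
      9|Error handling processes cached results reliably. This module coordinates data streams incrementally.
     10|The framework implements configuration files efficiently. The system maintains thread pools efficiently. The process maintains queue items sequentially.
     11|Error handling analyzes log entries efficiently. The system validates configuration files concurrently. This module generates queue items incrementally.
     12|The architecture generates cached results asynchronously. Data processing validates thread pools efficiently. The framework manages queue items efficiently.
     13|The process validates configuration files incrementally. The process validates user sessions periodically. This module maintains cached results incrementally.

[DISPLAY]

                                                  
┏━━━━━━━━━━━━━━━━━━━━━━━━━━━━━━━━━━━━━┓           
┃ Minesweeper                ┏━━━━━━━━━━━━━━━━━━━━
┠────────────────────────────┃ Terminal      ┏━━━━
┃■■■■■■■■■■                  ┠───────────────┃ Dia
┃■■■■■■■■■■                  ┃$ git status   ┠────
┃■■■■■■■■■■                  ┃On branch main ┃Erro
┃■■■■■■■■■■                  ┃Changes not sta┃Erro
┃■■■■■■■■■■                  ┃               ┃The 
┃■■■■■■■■■■                  ┃        modifie┃The 
┃■■■■■■■■■■                  ┃               ┃The 
┃■■■■■■■■■■                  ┃Untracked files┃    
┃■■■■■■■■■■                  ┃               ┃The 
┃■■■■■■■■■■                  ┃        new_fil┃The 
┗━━━━━━━━━━━━━━━━━━━━━━━━━━━━┃$ echo "Hello, ┃Erro
                             ┃Hello, World!  ┗━━━━
                             ┃$ █                 
                             ┗━━━━━━━━━━━━━━━━━━━━


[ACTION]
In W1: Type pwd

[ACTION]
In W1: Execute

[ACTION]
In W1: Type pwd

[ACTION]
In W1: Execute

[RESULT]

                                                  
┏━━━━━━━━━━━━━━━━━━━━━━━━━━━━━━━━━━━━━┓           
┃ Minesweeper                ┏━━━━━━━━━━━━━━━━━━━━
┠────────────────────────────┃ Terminal      ┏━━━━
┃■■■■■■■■■■                  ┠───────────────┃ Dia
┃■■■■■■■■■■                  ┃        modifie┠────
┃■■■■■■■■■■                  ┃               ┃Erro
┃■■■■■■■■■■                  ┃Untracked files┃Erro
┃■■■■■■■■■■                  ┃               ┃The 
┃■■■■■■■■■■                  ┃        new_fil┃The 
┃■■■■■■■■■■                  ┃$ echo "Hello, ┃The 
┃■■■■■■■■■■                  ┃Hello, World!  ┃    
┃■■■■■■■■■■                  ┃$ pwd          ┃The 
┃■■■■■■■■■■                  ┃/home/user     ┃The 
┗━━━━━━━━━━━━━━━━━━━━━━━━━━━━┃$ pwd          ┃Erro
                             ┃/home/user     ┗━━━━
                             ┃$ █                 
                             ┗━━━━━━━━━━━━━━━━━━━━
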